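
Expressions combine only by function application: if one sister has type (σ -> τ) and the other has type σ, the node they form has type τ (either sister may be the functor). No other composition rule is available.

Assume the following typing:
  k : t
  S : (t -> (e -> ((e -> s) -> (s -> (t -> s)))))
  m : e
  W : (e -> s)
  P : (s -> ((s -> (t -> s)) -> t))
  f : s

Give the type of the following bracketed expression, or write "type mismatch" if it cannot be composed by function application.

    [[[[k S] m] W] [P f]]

[k S] — S of type (t -> (e -> ((e -> s) -> (s -> (t -> s))))) combines with k of type t: type (e -> ((e -> s) -> (s -> (t -> s)))).
[[k S] m] — [k S] of type (e -> ((e -> s) -> (s -> (t -> s)))) combines with m of type e: type ((e -> s) -> (s -> (t -> s))).
[[[k S] m] W] — [[k S] m] of type ((e -> s) -> (s -> (t -> s))) combines with W of type (e -> s): type (s -> (t -> s)).
[P f] — P of type (s -> ((s -> (t -> s)) -> t)) combines with f of type s: type ((s -> (t -> s)) -> t).
[[[[k S] m] W] [P f]] — [P f] of type ((s -> (t -> s)) -> t) combines with [[[k S] m] W] of type (s -> (t -> s)): type t.

t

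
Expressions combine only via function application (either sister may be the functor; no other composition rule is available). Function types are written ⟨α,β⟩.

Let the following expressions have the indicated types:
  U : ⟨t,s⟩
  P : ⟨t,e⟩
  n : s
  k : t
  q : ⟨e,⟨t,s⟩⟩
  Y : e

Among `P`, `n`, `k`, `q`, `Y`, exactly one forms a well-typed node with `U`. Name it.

P : ⟨t,e⟩ — does not combine with U.
n : s — does not combine with U.
k — combines: U : ⟨t,s⟩ takes k : t as argument, giving s.
q : ⟨e,⟨t,s⟩⟩ — does not combine with U.
Y : e — does not combine with U.

k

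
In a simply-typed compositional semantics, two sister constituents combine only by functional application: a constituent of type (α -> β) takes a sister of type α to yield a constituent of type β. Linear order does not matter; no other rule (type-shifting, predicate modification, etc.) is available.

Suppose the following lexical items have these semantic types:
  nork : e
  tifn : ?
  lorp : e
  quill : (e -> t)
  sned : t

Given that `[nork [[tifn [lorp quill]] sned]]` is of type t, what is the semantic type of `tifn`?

[nork [[tifn [lorp quill]] sned]] must have type t. The sister nork has type e; that is not a function onto t, so [[tifn [lorp quill]] sned] must be the functor, of type (e -> t).
[[tifn [lorp quill]] sned] must have type (e -> t). The sister sned has type t; that is not a function onto (e -> t), so [tifn [lorp quill]] must be the functor, of type (t -> (e -> t)).
[tifn [lorp quill]] must have type (t -> (e -> t)). The sister [lorp quill] has type t; that is not a function onto (t -> (e -> t)), so tifn must be the functor, of type (t -> (t -> (e -> t))).

(t -> (t -> (e -> t)))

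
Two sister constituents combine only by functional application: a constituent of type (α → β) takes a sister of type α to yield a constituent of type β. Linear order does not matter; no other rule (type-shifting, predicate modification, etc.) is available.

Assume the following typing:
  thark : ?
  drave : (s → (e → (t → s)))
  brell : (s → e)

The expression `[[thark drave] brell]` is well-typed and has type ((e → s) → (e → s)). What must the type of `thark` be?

[[thark drave] brell] must have type ((e → s) → (e → s)). The sister brell has type (s → e); that is not a function onto ((e → s) → (e → s)), so [thark drave] must be the functor, of type ((s → e) → ((e → s) → (e → s))).
[thark drave] must have type ((s → e) → ((e → s) → (e → s))). The sister drave has type (s → (e → (t → s))); that is not a function onto ((s → e) → ((e → s) → (e → s))), so thark must be the functor, of type ((s → (e → (t → s))) → ((s → e) → ((e → s) → (e → s)))).

((s → (e → (t → s))) → ((s → e) → ((e → s) → (e → s))))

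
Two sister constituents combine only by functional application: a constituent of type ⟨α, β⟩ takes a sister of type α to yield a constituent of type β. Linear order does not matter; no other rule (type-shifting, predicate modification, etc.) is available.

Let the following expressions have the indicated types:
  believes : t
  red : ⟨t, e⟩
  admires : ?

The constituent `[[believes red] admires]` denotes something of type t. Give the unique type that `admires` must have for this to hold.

⟨e, t⟩

For [[believes red] admires] to have type t with [believes red] of type e, admires must be the function: admires : ⟨e, t⟩.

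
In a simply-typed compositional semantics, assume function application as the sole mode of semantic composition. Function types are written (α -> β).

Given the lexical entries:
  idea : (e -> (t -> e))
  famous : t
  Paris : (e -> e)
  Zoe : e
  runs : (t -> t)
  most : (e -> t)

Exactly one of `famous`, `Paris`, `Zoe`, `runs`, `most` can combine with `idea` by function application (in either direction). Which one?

Zoe

famous : t — does not combine with idea.
Paris : (e -> e) — does not combine with idea.
Zoe — combines: idea : (e -> (t -> e)) takes Zoe : e as argument, giving (t -> e).
runs : (t -> t) — does not combine with idea.
most : (e -> t) — does not combine with idea.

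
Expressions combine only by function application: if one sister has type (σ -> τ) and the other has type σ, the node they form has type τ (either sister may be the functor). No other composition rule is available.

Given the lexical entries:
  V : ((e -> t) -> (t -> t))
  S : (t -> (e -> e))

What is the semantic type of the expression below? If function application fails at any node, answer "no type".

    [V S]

no type

[V S]: ((e -> t) -> (t -> t)) and (t -> (e -> e)) cannot combine by function application — type clash.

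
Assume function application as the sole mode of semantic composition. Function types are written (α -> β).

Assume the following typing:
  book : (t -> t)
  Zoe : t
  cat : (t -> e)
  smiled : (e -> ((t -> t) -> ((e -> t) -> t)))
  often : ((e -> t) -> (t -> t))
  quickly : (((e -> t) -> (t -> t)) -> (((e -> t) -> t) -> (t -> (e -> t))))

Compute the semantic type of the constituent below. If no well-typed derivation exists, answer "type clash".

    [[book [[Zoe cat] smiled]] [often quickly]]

At [Zoe cat], cat : (t -> e) takes Zoe : t, giving e.
At [[Zoe cat] smiled], smiled : (e -> ((t -> t) -> ((e -> t) -> t))) takes [Zoe cat] : e, giving ((t -> t) -> ((e -> t) -> t)).
At [book [[Zoe cat] smiled]], [[Zoe cat] smiled] : ((t -> t) -> ((e -> t) -> t)) takes book : (t -> t), giving ((e -> t) -> t).
At [often quickly], quickly : (((e -> t) -> (t -> t)) -> (((e -> t) -> t) -> (t -> (e -> t)))) takes often : ((e -> t) -> (t -> t)), giving (((e -> t) -> t) -> (t -> (e -> t))).
At [[book [[Zoe cat] smiled]] [often quickly]], [often quickly] : (((e -> t) -> t) -> (t -> (e -> t))) takes [book [[Zoe cat] smiled]] : ((e -> t) -> t), giving (t -> (e -> t)).

(t -> (e -> t))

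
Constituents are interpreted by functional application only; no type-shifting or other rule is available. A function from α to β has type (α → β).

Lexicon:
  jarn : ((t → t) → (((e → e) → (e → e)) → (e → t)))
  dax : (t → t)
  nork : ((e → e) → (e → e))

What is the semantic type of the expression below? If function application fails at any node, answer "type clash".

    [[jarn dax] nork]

(e → t)

[jarn dax]: ((t → t) → (((e → e) → (e → e)) → (e → t))) applied to (t → t) yields (((e → e) → (e → e)) → (e → t)).
[[jarn dax] nork]: (((e → e) → (e → e)) → (e → t)) applied to ((e → e) → (e → e)) yields (e → t).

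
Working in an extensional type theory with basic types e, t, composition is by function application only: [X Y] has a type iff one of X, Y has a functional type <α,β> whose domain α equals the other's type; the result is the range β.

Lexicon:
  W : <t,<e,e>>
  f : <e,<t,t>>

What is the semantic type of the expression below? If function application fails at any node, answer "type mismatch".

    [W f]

[W f]: <t,<e,e>> with <e,<t,t>> — neither is a function whose domain matches the other; composition fails here.

type mismatch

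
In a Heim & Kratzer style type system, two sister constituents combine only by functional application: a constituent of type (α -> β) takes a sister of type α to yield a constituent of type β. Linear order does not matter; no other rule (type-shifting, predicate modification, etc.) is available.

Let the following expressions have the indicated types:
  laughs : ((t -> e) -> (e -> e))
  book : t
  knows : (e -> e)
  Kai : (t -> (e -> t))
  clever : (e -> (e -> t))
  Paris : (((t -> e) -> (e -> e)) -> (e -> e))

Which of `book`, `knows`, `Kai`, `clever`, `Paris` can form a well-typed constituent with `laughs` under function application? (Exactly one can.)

book : t — neither side's domain matches the other.
knows : (e -> e) — neither side's domain matches the other.
Kai : (t -> (e -> t)) — neither side's domain matches the other.
clever : (e -> (e -> t)) — neither side's domain matches the other.
Paris — combines: Paris : (((t -> e) -> (e -> e)) -> (e -> e)) takes laughs : ((t -> e) -> (e -> e)) as argument, giving (e -> e).

Paris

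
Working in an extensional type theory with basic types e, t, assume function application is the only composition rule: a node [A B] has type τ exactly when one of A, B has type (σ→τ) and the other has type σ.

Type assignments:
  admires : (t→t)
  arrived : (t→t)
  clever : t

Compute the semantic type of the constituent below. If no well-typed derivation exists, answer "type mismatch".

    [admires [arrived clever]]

t

[arrived clever]: (t→t) applied to t yields t.
[admires [arrived clever]]: (t→t) applied to t yields t.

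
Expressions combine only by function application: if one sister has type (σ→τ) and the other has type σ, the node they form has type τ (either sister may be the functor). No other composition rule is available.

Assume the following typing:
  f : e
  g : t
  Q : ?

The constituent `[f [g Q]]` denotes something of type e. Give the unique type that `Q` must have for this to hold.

(t→(e→e))

[f [g Q]] must have type e. The sister f has type e; that is not a function onto e, so [g Q] must be the functor, of type (e→e).
[g Q] must have type (e→e). The sister g has type t; that is not a function onto (e→e), so Q must be the functor, of type (t→(e→e)).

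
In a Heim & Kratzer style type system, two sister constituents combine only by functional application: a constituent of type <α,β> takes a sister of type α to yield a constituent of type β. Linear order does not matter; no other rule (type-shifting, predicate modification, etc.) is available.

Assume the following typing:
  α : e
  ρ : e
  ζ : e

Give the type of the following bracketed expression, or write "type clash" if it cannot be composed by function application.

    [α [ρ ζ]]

[ρ ζ]: e with e — neither is a function whose domain matches the other; composition fails here.

type clash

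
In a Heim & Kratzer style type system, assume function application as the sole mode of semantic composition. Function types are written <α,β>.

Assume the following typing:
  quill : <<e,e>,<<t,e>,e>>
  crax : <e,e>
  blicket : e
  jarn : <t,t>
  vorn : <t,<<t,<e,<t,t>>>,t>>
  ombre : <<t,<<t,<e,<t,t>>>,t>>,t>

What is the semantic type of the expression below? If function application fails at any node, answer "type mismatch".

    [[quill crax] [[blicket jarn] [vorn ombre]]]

type mismatch

[quill crax]: functor quill : <<e,e>,<<t,e>,e>>, argument crax : <e,e>; result <<t,e>,e>.
[blicket jarn]: e with <t,t> — neither is a function whose domain matches the other; composition fails here.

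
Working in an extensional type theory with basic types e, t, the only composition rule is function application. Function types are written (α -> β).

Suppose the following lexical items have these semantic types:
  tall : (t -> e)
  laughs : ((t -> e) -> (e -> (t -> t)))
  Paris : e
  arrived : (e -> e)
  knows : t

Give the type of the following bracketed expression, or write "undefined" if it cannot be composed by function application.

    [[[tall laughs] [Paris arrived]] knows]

[tall laughs] — laughs of type ((t -> e) -> (e -> (t -> t))) combines with tall of type (t -> e): type (e -> (t -> t)).
[Paris arrived] — arrived of type (e -> e) combines with Paris of type e: type e.
[[tall laughs] [Paris arrived]] — [tall laughs] of type (e -> (t -> t)) combines with [Paris arrived] of type e: type (t -> t).
[[[tall laughs] [Paris arrived]] knows] — [[tall laughs] [Paris arrived]] of type (t -> t) combines with knows of type t: type t.

t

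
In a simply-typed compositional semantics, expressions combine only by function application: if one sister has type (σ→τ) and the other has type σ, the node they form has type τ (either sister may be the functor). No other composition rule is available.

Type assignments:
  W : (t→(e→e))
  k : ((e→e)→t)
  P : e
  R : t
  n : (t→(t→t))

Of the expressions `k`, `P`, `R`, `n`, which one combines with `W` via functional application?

k : ((e→e)→t) — neither side's domain matches the other.
P : e — neither side's domain matches the other.
R — combines: W : (t→(e→e)) takes R : t as argument, giving (e→e).
n : (t→(t→t)) — neither side's domain matches the other.

R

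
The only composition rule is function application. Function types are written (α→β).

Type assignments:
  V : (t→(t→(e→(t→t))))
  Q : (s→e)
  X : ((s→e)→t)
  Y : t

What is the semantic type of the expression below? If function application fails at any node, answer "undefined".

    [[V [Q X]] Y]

(e→(t→t))

[Q X]: X is ((s→e)→t), Q is (s→e); result t.
[V [Q X]]: V is (t→(t→(e→(t→t)))), [Q X] is t; result (t→(e→(t→t))).
[[V [Q X]] Y]: [V [Q X]] is (t→(e→(t→t))), Y is t; result (e→(t→t)).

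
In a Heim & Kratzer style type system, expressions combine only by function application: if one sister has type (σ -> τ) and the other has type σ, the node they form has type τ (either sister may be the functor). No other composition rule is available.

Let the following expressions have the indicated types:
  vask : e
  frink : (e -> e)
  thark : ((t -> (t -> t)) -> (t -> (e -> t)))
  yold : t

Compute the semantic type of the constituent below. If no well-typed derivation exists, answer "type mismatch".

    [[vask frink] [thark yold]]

[vask frink] — frink of type (e -> e) combines with vask of type e: type e.
[thark yold]: ((t -> (t -> t)) -> (t -> (e -> t))) and t cannot combine by function application — type clash.

type mismatch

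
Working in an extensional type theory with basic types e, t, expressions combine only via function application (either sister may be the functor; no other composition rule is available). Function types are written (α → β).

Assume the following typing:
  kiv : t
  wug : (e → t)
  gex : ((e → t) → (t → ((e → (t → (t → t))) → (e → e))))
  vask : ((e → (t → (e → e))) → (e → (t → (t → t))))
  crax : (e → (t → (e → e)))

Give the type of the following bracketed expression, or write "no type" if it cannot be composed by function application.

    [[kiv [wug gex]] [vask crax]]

[wug gex]: functor gex : ((e → t) → (t → ((e → (t → (t → t))) → (e → e)))), argument wug : (e → t); result (t → ((e → (t → (t → t))) → (e → e))).
[kiv [wug gex]]: functor [wug gex] : (t → ((e → (t → (t → t))) → (e → e))), argument kiv : t; result ((e → (t → (t → t))) → (e → e)).
[vask crax]: functor vask : ((e → (t → (e → e))) → (e → (t → (t → t)))), argument crax : (e → (t → (e → e))); result (e → (t → (t → t))).
[[kiv [wug gex]] [vask crax]]: functor [kiv [wug gex]] : ((e → (t → (t → t))) → (e → e)), argument [vask crax] : (e → (t → (t → t))); result (e → e).

(e → e)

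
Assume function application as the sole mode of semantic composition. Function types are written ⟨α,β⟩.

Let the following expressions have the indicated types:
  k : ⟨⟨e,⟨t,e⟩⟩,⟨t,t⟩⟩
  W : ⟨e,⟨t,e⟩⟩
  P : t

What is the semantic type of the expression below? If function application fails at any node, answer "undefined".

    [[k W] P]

t

[k W]: k is ⟨⟨e,⟨t,e⟩⟩,⟨t,t⟩⟩, W is ⟨e,⟨t,e⟩⟩; result ⟨t,t⟩.
[[k W] P]: [k W] is ⟨t,t⟩, P is t; result t.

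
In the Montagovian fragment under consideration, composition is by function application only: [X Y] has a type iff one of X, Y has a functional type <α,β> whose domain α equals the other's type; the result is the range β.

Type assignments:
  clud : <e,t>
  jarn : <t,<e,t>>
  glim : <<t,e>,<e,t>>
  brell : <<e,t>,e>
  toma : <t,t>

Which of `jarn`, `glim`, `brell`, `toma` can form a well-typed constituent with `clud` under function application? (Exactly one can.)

brell

jarn : <t,<e,t>> — clud needs e; jarn needs t; neither fits.
glim : <<t,e>,<e,t>> — clud needs e; glim needs <t,e>; neither fits.
brell — combines: brell : <<e,t>,e> takes clud : <e,t> as argument, giving e.
toma : <t,t> — clud needs e; toma needs t; neither fits.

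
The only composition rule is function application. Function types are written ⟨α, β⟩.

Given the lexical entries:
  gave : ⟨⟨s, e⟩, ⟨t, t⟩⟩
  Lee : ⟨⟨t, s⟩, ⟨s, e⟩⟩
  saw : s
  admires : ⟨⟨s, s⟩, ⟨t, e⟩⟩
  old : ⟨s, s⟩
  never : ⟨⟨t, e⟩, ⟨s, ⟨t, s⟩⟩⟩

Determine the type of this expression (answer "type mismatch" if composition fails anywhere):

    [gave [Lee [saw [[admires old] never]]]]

[admires old] — admires of type ⟨⟨s, s⟩, ⟨t, e⟩⟩ combines with old of type ⟨s, s⟩: type ⟨t, e⟩.
[[admires old] never] — never of type ⟨⟨t, e⟩, ⟨s, ⟨t, s⟩⟩⟩ combines with [admires old] of type ⟨t, e⟩: type ⟨s, ⟨t, s⟩⟩.
[saw [[admires old] never]] — [[admires old] never] of type ⟨s, ⟨t, s⟩⟩ combines with saw of type s: type ⟨t, s⟩.
[Lee [saw [[admires old] never]]] — Lee of type ⟨⟨t, s⟩, ⟨s, e⟩⟩ combines with [saw [[admires old] never]] of type ⟨t, s⟩: type ⟨s, e⟩.
[gave [Lee [saw [[admires old] never]]]] — gave of type ⟨⟨s, e⟩, ⟨t, t⟩⟩ combines with [Lee [saw [[admires old] never]]] of type ⟨s, e⟩: type ⟨t, t⟩.

⟨t, t⟩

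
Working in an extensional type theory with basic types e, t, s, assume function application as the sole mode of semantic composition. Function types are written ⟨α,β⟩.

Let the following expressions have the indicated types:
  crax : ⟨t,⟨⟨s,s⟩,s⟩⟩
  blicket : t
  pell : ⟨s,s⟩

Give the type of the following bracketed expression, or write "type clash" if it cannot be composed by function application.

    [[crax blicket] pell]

[crax blicket] — crax of type ⟨t,⟨⟨s,s⟩,s⟩⟩ combines with blicket of type t: type ⟨⟨s,s⟩,s⟩.
[[crax blicket] pell] — [crax blicket] of type ⟨⟨s,s⟩,s⟩ combines with pell of type ⟨s,s⟩: type s.

s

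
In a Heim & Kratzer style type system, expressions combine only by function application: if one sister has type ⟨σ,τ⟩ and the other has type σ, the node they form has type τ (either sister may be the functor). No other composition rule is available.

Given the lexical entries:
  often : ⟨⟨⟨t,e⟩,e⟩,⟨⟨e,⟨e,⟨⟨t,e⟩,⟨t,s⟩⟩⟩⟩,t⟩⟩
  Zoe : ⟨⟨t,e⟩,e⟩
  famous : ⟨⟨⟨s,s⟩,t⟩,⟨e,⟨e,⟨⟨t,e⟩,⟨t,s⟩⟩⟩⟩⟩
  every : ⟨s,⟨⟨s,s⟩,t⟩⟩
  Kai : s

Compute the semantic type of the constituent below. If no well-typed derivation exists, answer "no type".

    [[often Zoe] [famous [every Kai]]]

[often Zoe]: ⟨⟨⟨t,e⟩,e⟩,⟨⟨e,⟨e,⟨⟨t,e⟩,⟨t,s⟩⟩⟩⟩,t⟩⟩ applied to ⟨⟨t,e⟩,e⟩ yields ⟨⟨e,⟨e,⟨⟨t,e⟩,⟨t,s⟩⟩⟩⟩,t⟩.
[every Kai]: ⟨s,⟨⟨s,s⟩,t⟩⟩ applied to s yields ⟨⟨s,s⟩,t⟩.
[famous [every Kai]]: ⟨⟨⟨s,s⟩,t⟩,⟨e,⟨e,⟨⟨t,e⟩,⟨t,s⟩⟩⟩⟩⟩ applied to ⟨⟨s,s⟩,t⟩ yields ⟨e,⟨e,⟨⟨t,e⟩,⟨t,s⟩⟩⟩⟩.
[[often Zoe] [famous [every Kai]]]: ⟨⟨e,⟨e,⟨⟨t,e⟩,⟨t,s⟩⟩⟩⟩,t⟩ applied to ⟨e,⟨e,⟨⟨t,e⟩,⟨t,s⟩⟩⟩⟩ yields t.

t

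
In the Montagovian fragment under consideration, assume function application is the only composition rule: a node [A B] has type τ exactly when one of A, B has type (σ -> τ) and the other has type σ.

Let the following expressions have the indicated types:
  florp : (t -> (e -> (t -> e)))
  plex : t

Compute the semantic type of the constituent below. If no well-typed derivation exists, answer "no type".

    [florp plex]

(e -> (t -> e))

[florp plex]: florp is (t -> (e -> (t -> e))), plex is t; result (e -> (t -> e)).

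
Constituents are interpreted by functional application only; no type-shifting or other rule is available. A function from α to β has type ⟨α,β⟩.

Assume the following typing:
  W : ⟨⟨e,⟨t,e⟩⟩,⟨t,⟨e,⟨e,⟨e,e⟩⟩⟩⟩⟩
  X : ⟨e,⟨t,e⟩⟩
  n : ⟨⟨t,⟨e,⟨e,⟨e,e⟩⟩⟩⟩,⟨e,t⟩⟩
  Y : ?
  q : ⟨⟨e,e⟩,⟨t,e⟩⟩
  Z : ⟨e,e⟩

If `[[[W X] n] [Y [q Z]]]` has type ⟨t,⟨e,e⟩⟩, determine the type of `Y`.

⟨⟨t,e⟩,⟨⟨e,t⟩,⟨t,⟨e,e⟩⟩⟩⟩

[[[W X] n] [Y [q Z]]] is required to be ⟨t,⟨e,e⟩⟩. [[W X] n] : ⟨e,t⟩ cannot yield ⟨t,⟨e,e⟩⟩ as functor, so [Y [q Z]] : ⟨⟨e,t⟩,⟨t,⟨e,e⟩⟩⟩.
[Y [q Z]] is required to be ⟨⟨e,t⟩,⟨t,⟨e,e⟩⟩⟩. [q Z] : ⟨t,e⟩ cannot yield ⟨⟨e,t⟩,⟨t,⟨e,e⟩⟩⟩ as functor, so Y : ⟨⟨t,e⟩,⟨⟨e,t⟩,⟨t,⟨e,e⟩⟩⟩⟩.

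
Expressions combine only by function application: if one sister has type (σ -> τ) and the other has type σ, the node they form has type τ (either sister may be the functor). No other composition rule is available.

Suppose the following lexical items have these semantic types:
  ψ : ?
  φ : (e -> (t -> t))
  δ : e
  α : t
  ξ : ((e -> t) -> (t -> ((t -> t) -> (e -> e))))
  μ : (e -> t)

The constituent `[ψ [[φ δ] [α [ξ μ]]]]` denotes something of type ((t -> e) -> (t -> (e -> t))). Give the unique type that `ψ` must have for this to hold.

((e -> e) -> ((t -> e) -> (t -> (e -> t))))

[ψ [[φ δ] [α [ξ μ]]]] is required to be ((t -> e) -> (t -> (e -> t))). [[φ δ] [α [ξ μ]]] : (e -> e) cannot yield ((t -> e) -> (t -> (e -> t))) as functor, so ψ : ((e -> e) -> ((t -> e) -> (t -> (e -> t)))).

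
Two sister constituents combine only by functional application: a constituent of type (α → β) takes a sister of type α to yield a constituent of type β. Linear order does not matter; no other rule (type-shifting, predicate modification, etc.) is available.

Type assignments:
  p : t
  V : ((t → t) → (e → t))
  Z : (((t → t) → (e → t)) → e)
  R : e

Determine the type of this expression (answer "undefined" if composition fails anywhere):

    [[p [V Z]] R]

[V Z]: (((t → t) → (e → t)) → e) applied to ((t → t) → (e → t)) yields e.
At [p [V Z]]: neither t nor e can take the other as argument; the node is ill-typed.

undefined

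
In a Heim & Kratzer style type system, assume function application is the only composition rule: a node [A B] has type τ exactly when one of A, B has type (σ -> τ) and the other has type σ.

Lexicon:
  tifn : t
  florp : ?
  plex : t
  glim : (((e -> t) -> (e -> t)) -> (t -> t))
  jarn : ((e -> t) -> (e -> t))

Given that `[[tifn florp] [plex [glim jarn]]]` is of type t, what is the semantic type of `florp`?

(t -> (t -> t))

[[tifn florp] [plex [glim jarn]]] must have type t. The sister [plex [glim jarn]] has type t; that is not a function onto t, so [tifn florp] must be the functor, of type (t -> t).
[tifn florp] must have type (t -> t). The sister tifn has type t; that is not a function onto (t -> t), so florp must be the functor, of type (t -> (t -> t)).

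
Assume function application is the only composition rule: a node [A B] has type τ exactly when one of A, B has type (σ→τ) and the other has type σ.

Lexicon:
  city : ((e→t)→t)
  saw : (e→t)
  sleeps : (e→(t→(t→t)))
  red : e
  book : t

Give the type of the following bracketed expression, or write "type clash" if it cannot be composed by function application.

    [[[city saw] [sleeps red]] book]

[city saw]: functor city : ((e→t)→t), argument saw : (e→t); result t.
[sleeps red]: functor sleeps : (e→(t→(t→t))), argument red : e; result (t→(t→t)).
[[city saw] [sleeps red]]: functor [sleeps red] : (t→(t→t)), argument [city saw] : t; result (t→t).
[[[city saw] [sleeps red]] book]: functor [[city saw] [sleeps red]] : (t→t), argument book : t; result t.

t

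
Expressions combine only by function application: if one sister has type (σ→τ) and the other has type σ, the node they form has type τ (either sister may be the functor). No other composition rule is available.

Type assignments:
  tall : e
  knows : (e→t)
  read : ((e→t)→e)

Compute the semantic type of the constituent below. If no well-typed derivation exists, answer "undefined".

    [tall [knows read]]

undefined

[knows read]: read is ((e→t)→e), knows is (e→t); result e.
[tall [knows read]]: e with e — neither is a function whose domain matches the other; composition fails here.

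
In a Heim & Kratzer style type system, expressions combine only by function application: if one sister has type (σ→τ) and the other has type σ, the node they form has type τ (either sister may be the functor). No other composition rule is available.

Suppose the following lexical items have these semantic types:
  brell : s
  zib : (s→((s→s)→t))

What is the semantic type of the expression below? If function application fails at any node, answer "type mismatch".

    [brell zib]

[brell zib]: functor zib : (s→((s→s)→t)), argument brell : s; result ((s→s)→t).

((s→s)→t)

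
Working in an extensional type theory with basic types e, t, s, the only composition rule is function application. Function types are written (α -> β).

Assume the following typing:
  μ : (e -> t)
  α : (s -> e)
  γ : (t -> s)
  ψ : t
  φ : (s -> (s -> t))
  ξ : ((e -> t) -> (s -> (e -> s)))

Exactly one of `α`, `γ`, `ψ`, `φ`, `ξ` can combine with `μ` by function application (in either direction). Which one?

ξ

α : (s -> e) — no; μ wants e, and α wants s.
γ : (t -> s) — no; μ wants e, and γ wants t.
ψ : t — no; μ wants e, and ψ wants nothing (atomic).
φ : (s -> (s -> t)) — no; μ wants e, and φ wants s.
ξ — combines: ξ : ((e -> t) -> (s -> (e -> s))) takes μ : (e -> t) as argument, giving (s -> (e -> s)).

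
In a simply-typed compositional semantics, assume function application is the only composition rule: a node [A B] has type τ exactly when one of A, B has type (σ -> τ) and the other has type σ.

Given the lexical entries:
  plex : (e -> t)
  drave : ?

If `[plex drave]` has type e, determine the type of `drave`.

((e -> t) -> e)

[plex drave] is required to be e. plex : (e -> t) cannot yield e as functor, so drave : ((e -> t) -> e).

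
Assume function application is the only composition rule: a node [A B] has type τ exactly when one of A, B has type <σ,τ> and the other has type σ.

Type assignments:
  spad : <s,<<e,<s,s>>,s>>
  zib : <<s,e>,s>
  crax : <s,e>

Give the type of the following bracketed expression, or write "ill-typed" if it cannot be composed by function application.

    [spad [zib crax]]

<<e,<s,s>>,s>

[zib crax]: zib is <<s,e>,s>, crax is <s,e>; result s.
[spad [zib crax]]: spad is <s,<<e,<s,s>>,s>>, [zib crax] is s; result <<e,<s,s>>,s>.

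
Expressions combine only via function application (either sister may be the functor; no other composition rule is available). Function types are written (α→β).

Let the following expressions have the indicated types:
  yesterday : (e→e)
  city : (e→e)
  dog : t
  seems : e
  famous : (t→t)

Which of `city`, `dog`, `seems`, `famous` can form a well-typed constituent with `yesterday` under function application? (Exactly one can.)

city : (e→e) — does not combine with yesterday.
dog : t — does not combine with yesterday.
seems — combines: yesterday : (e→e) takes seems : e as argument, giving e.
famous : (t→t) — does not combine with yesterday.

seems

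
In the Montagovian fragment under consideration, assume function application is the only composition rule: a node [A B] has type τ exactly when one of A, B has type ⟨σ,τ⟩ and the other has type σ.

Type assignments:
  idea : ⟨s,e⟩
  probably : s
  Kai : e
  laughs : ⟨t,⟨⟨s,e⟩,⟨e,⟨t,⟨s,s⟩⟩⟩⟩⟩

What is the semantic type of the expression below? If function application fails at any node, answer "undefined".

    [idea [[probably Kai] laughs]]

undefined

[probably Kai]: s and e cannot combine by function application — type clash.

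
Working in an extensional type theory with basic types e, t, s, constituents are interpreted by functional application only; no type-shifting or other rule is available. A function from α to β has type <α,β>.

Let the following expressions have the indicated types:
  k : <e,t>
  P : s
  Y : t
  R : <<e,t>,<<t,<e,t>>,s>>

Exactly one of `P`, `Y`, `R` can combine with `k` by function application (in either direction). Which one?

P : s — does not combine with k.
Y : t — does not combine with k.
R — combines: R : <<e,t>,<<t,<e,t>>,s>> takes k : <e,t> as argument, giving <<t,<e,t>>,s>.

R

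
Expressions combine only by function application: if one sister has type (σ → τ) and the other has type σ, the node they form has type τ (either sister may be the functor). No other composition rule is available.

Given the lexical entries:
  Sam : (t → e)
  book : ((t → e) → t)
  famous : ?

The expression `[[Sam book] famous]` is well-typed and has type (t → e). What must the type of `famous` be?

(t → (t → e))

For [[Sam book] famous] to have type (t → e) with [Sam book] of type t, famous must be the function: famous : (t → (t → e)).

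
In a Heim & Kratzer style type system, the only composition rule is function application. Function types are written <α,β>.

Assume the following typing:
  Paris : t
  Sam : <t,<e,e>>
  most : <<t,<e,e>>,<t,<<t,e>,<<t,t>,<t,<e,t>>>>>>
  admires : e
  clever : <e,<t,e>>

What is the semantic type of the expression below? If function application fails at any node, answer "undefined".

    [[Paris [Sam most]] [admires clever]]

At [Sam most], most : <<t,<e,e>>,<t,<<t,e>,<<t,t>,<t,<e,t>>>>>> takes Sam : <t,<e,e>>, giving <t,<<t,e>,<<t,t>,<t,<e,t>>>>>.
At [Paris [Sam most]], [Sam most] : <t,<<t,e>,<<t,t>,<t,<e,t>>>>> takes Paris : t, giving <<t,e>,<<t,t>,<t,<e,t>>>>.
At [admires clever], clever : <e,<t,e>> takes admires : e, giving <t,e>.
At [[Paris [Sam most]] [admires clever]], [Paris [Sam most]] : <<t,e>,<<t,t>,<t,<e,t>>>> takes [admires clever] : <t,e>, giving <<t,t>,<t,<e,t>>>.

<<t,t>,<t,<e,t>>>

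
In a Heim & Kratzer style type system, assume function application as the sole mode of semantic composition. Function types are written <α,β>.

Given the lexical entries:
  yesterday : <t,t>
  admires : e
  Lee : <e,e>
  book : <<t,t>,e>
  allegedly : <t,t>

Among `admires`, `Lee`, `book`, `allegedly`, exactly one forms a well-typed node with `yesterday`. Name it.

admires : e — does not combine with yesterday.
Lee : <e,e> — does not combine with yesterday.
book — combines: book : <<t,t>,e> takes yesterday : <t,t> as argument, giving e.
allegedly : <t,t> — does not combine with yesterday.

book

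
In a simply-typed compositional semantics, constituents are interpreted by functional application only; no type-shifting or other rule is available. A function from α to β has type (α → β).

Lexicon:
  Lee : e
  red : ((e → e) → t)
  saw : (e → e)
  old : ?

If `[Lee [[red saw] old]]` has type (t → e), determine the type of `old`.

For [Lee [[red saw] old]] to have type (t → e) with Lee of type e, [[red saw] old] must be the function: [[red saw] old] : (e → (t → e)).
For [[red saw] old] to have type (e → (t → e)) with [red saw] of type t, old must be the function: old : (t → (e → (t → e))).

(t → (e → (t → e)))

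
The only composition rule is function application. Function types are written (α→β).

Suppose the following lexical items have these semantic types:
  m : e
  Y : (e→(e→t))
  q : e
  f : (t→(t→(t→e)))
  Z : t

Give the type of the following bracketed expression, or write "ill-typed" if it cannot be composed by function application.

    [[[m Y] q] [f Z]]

[m Y]: functor Y : (e→(e→t)), argument m : e; result (e→t).
[[m Y] q]: functor [m Y] : (e→t), argument q : e; result t.
[f Z]: functor f : (t→(t→(t→e))), argument Z : t; result (t→(t→e)).
[[[m Y] q] [f Z]]: functor [f Z] : (t→(t→e)), argument [[m Y] q] : t; result (t→e).

(t→e)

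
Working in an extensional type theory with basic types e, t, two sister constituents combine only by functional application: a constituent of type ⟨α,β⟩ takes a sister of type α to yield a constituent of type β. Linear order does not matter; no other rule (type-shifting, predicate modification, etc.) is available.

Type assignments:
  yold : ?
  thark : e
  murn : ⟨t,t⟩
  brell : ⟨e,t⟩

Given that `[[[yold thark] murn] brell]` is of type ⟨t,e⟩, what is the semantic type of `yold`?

⟨e,⟨⟨t,t⟩,⟨⟨e,t⟩,⟨t,e⟩⟩⟩⟩

[[[yold thark] murn] brell] must have type ⟨t,e⟩. The sister brell has type ⟨e,t⟩; that is not a function onto ⟨t,e⟩, so [[yold thark] murn] must be the functor, of type ⟨⟨e,t⟩,⟨t,e⟩⟩.
[[yold thark] murn] must have type ⟨⟨e,t⟩,⟨t,e⟩⟩. The sister murn has type ⟨t,t⟩; that is not a function onto ⟨⟨e,t⟩,⟨t,e⟩⟩, so [yold thark] must be the functor, of type ⟨⟨t,t⟩,⟨⟨e,t⟩,⟨t,e⟩⟩⟩.
[yold thark] must have type ⟨⟨t,t⟩,⟨⟨e,t⟩,⟨t,e⟩⟩⟩. The sister thark has type e; that is not a function onto ⟨⟨t,t⟩,⟨⟨e,t⟩,⟨t,e⟩⟩⟩, so yold must be the functor, of type ⟨e,⟨⟨t,t⟩,⟨⟨e,t⟩,⟨t,e⟩⟩⟩⟩.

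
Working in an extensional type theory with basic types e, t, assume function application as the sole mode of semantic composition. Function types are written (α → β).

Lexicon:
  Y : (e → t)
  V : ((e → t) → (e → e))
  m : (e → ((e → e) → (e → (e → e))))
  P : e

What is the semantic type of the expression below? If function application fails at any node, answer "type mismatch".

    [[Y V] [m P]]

[Y V]: ((e → t) → (e → e)) applied to (e → t) yields (e → e).
[m P]: (e → ((e → e) → (e → (e → e)))) applied to e yields ((e → e) → (e → (e → e))).
[[Y V] [m P]]: ((e → e) → (e → (e → e))) applied to (e → e) yields (e → (e → e)).

(e → (e → e))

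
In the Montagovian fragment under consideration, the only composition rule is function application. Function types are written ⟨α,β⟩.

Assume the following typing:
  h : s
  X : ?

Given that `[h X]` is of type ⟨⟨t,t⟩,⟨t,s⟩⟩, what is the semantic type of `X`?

[h X] must have type ⟨⟨t,t⟩,⟨t,s⟩⟩. The sister h has type s; that is not a function onto ⟨⟨t,t⟩,⟨t,s⟩⟩, so X must be the functor, of type ⟨s,⟨⟨t,t⟩,⟨t,s⟩⟩⟩.

⟨s,⟨⟨t,t⟩,⟨t,s⟩⟩⟩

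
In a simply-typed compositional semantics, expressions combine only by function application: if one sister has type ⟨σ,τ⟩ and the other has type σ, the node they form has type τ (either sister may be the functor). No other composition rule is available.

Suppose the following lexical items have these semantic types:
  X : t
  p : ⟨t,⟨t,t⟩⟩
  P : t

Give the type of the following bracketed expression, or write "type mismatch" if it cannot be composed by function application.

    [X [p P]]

[p P]: functor p : ⟨t,⟨t,t⟩⟩, argument P : t; result ⟨t,t⟩.
[X [p P]]: functor [p P] : ⟨t,t⟩, argument X : t; result t.

t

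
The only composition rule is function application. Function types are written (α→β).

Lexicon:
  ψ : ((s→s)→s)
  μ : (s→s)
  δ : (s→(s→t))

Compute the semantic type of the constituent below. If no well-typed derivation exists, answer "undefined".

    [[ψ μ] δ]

(s→t)

[ψ μ]: ψ is ((s→s)→s), μ is (s→s); result s.
[[ψ μ] δ]: δ is (s→(s→t)), [ψ μ] is s; result (s→t).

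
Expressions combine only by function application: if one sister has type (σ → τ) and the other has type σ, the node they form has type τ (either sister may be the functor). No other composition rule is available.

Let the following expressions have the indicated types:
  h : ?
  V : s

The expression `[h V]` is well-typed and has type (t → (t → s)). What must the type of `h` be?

(s → (t → (t → s)))

[h V] must have type (t → (t → s)). The sister V has type s; that is not a function onto (t → (t → s)), so h must be the functor, of type (s → (t → (t → s))).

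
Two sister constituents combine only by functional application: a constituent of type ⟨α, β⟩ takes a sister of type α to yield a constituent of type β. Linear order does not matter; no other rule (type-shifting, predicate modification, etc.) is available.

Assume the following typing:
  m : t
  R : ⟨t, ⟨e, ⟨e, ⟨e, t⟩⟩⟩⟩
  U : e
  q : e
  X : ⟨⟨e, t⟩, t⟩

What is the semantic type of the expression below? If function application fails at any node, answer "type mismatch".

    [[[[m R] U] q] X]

[m R]: ⟨t, ⟨e, ⟨e, ⟨e, t⟩⟩⟩⟩ applied to t yields ⟨e, ⟨e, ⟨e, t⟩⟩⟩.
[[m R] U]: ⟨e, ⟨e, ⟨e, t⟩⟩⟩ applied to e yields ⟨e, ⟨e, t⟩⟩.
[[[m R] U] q]: ⟨e, ⟨e, t⟩⟩ applied to e yields ⟨e, t⟩.
[[[[m R] U] q] X]: ⟨⟨e, t⟩, t⟩ applied to ⟨e, t⟩ yields t.

t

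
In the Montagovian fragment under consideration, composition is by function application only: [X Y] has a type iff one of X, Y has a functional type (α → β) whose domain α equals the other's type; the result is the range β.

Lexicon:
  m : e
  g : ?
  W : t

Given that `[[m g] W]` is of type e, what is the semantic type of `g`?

(e → (t → e))

At [[m g] W] (required: e): W is t, which is not a function with range e; hence [m g] is the functor — type (t → e).
At [m g] (required: (t → e)): m is e, which is not a function with range (t → e); hence g is the functor — type (e → (t → e)).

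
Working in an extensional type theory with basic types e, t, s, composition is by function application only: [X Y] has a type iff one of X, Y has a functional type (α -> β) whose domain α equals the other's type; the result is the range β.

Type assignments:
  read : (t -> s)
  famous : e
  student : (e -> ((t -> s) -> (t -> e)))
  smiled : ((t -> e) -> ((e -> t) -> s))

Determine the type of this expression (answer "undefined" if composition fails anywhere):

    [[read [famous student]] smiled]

[famous student]: (e -> ((t -> s) -> (t -> e))) applied to e yields ((t -> s) -> (t -> e)).
[read [famous student]]: ((t -> s) -> (t -> e)) applied to (t -> s) yields (t -> e).
[[read [famous student]] smiled]: ((t -> e) -> ((e -> t) -> s)) applied to (t -> e) yields ((e -> t) -> s).

((e -> t) -> s)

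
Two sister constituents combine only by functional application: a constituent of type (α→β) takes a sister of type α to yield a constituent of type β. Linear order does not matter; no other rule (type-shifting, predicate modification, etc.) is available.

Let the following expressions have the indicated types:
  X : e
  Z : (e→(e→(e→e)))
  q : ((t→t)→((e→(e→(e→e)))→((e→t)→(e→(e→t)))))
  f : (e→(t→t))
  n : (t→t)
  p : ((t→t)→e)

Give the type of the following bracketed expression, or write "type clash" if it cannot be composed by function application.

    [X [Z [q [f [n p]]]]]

type clash

[n p]: functor p : ((t→t)→e), argument n : (t→t); result e.
[f [n p]]: functor f : (e→(t→t)), argument [n p] : e; result (t→t).
[q [f [n p]]]: functor q : ((t→t)→((e→(e→(e→e)))→((e→t)→(e→(e→t))))), argument [f [n p]] : (t→t); result ((e→(e→(e→e)))→((e→t)→(e→(e→t)))).
[Z [q [f [n p]]]]: functor [q [f [n p]]] : ((e→(e→(e→e)))→((e→t)→(e→(e→t)))), argument Z : (e→(e→(e→e))); result ((e→t)→(e→(e→t))).
[X [Z [q [f [n p]]]]]: e with ((e→t)→(e→(e→t))) — neither is a function whose domain matches the other; composition fails here.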